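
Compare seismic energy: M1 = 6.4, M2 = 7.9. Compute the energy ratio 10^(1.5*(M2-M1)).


M2 - M1 = 7.9 - 6.4 = 1.5
1.5 * 1.5 = 2.25
ratio = 10^2.25 = 177.83

177.83


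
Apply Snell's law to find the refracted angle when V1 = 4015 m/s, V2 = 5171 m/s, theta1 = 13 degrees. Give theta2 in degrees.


sin(theta1) = sin(13 deg) = 0.224951
sin(theta2) = V2/V1 * sin(theta1) = 5171/4015 * 0.224951 = 0.289719
theta2 = arcsin(0.289719) = 16.8411 degrees

16.8411


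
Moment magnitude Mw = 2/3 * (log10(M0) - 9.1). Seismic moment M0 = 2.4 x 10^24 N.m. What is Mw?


log10(M0) = log10(2.4 x 10^24) = 24.3802
Mw = 2/3 * (24.3802 - 9.1)
= 2/3 * 15.2802
= 10.19

10.19


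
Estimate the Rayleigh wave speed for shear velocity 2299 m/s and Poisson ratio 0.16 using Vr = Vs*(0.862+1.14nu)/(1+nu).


Numerator factor = 0.862 + 1.14*0.16 = 1.0444
Denominator = 1 + 0.16 = 1.16
Vr = 2299 * 1.0444 / 1.16 = 2069.89 m/s

2069.89


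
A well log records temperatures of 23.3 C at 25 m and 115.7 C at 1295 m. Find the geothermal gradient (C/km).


dT = 115.7 - 23.3 = 92.4 C
dz = 1295 - 25 = 1270 m
gradient = dT/dz * 1000 = 92.4/1270 * 1000 = 72.7559 C/km

72.7559


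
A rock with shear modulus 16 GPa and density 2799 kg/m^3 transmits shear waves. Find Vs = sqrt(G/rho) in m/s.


Convert G to Pa: G = 16e9 Pa
Compute G/rho = 16e9 / 2799 = 5716327.2597
Vs = sqrt(5716327.2597) = 2390.88 m/s

2390.88


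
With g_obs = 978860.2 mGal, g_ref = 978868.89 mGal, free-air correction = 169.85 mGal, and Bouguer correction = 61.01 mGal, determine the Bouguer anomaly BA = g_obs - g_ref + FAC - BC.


BA = g_obs - g_ref + FAC - BC
= 978860.2 - 978868.89 + 169.85 - 61.01
= 100.15 mGal

100.15


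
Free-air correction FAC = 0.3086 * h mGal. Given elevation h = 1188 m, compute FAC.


FAC = 0.3086 * h
= 0.3086 * 1188
= 366.6168 mGal

366.6168


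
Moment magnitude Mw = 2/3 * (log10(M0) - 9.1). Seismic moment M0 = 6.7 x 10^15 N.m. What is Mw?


log10(M0) = log10(6.7 x 10^15) = 15.8261
Mw = 2/3 * (15.8261 - 9.1)
= 2/3 * 6.7261
= 4.48

4.48


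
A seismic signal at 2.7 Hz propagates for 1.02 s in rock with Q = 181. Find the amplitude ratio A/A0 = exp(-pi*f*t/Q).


pi*f*t/Q = pi*2.7*1.02/181 = 0.047801
A/A0 = exp(-0.047801) = 0.953324

0.953324


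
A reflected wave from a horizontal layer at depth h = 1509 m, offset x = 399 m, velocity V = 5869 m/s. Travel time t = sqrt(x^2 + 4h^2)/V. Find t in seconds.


x^2 + 4h^2 = 399^2 + 4*1509^2 = 159201 + 9108324 = 9267525
sqrt(9267525) = 3044.261
t = 3044.261 / 5869 = 0.5187 s

0.5187


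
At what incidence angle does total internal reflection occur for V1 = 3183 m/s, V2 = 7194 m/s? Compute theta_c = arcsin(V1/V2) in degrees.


V1/V2 = 3183/7194 = 0.442452
theta_c = arcsin(0.442452) = 26.2604 degrees

26.2604


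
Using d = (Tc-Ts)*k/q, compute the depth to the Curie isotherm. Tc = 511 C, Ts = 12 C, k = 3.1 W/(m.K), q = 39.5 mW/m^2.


T_Curie - T_surf = 511 - 12 = 499 C
Convert q to W/m^2: 39.5 mW/m^2 = 0.0395 W/m^2
d = 499 * 3.1 / 0.0395 = 39162.03 m

39162.03


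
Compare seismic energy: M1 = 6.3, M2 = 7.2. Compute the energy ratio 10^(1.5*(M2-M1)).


M2 - M1 = 7.2 - 6.3 = 0.9
1.5 * 0.9 = 1.35
ratio = 10^1.35 = 22.39

22.39


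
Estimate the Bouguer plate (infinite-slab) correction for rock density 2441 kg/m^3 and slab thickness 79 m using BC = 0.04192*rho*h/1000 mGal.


BC = 0.04192 * rho * h / 1000
= 0.04192 * 2441 * 79 / 1000
= 8.0838 mGal

8.0838


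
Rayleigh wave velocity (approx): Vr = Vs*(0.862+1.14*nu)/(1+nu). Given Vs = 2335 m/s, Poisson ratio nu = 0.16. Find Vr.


Numerator factor = 0.862 + 1.14*0.16 = 1.0444
Denominator = 1 + 0.16 = 1.16
Vr = 2335 * 1.0444 / 1.16 = 2102.31 m/s

2102.31


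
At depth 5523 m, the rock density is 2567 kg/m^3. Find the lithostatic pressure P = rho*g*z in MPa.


P = rho * g * z / 1e6
= 2567 * 9.81 * 5523 / 1e6
= 139081677.21 / 1e6
= 139.0817 MPa

139.0817


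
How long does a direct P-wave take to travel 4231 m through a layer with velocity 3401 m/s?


t = x / V
= 4231 / 3401
= 1.244 s

1.244


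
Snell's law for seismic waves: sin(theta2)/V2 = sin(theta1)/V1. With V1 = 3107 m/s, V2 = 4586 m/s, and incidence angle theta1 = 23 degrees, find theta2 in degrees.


sin(theta1) = sin(23 deg) = 0.390731
sin(theta2) = V2/V1 * sin(theta1) = 4586/3107 * 0.390731 = 0.576728
theta2 = arcsin(0.576728) = 35.2207 degrees

35.2207


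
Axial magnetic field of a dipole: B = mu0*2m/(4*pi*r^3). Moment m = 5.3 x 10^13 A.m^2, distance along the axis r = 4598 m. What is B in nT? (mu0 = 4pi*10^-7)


m = 5.3 x 10^13 = 53000000000000 A.m^2
2m = 106000000000000 A.m^2
r^3 = 4598^3 = 97209095192
B = (4pi*10^-7) * 106000000000000 / (4*pi * 97209095192) * 1e9
= 133203528.512207 / 1221565517269.19 * 1e9
= 109043.2946 nT

109043.2946


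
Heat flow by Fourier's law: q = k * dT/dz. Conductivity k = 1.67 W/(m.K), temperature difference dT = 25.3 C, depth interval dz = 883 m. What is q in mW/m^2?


q = k * dT / dz * 1000
= 1.67 * 25.3 / 883 * 1000
= 0.047849 * 1000
= 47.8494 mW/m^2

47.8494


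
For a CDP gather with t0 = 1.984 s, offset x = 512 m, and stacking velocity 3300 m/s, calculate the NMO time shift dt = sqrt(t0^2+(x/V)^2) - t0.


x/Vnmo = 512/3300 = 0.155152
(x/Vnmo)^2 = 0.024072
t0^2 = 3.936256
sqrt(3.936256 + 0.024072) = 1.990057
dt = 1.990057 - 1.984 = 0.006057

0.006057


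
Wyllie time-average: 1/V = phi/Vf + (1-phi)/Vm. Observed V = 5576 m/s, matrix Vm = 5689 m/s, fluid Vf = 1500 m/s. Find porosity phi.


1/V - 1/Vm = 1/5576 - 1/5689 = 3.56e-06
1/Vf - 1/Vm = 1/1500 - 1/5689 = 0.00049089
phi = 3.56e-06 / 0.00049089 = 0.0073

0.0073


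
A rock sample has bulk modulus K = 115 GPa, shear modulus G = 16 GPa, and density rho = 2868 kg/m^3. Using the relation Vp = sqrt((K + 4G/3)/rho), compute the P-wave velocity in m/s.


First compute the effective modulus:
K + 4G/3 = 115e9 + 4*16e9/3 = 136333333333.33 Pa
Then divide by density:
136333333333.33 / 2868 = 47536029.7536 Pa/(kg/m^3)
Take the square root:
Vp = sqrt(47536029.7536) = 6894.64 m/s

6894.64


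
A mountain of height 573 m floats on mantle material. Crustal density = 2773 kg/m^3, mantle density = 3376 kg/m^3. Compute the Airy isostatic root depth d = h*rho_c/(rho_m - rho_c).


rho_m - rho_c = 3376 - 2773 = 603
d = 573 * 2773 / 603
= 1588929 / 603
= 2635.04 m

2635.04


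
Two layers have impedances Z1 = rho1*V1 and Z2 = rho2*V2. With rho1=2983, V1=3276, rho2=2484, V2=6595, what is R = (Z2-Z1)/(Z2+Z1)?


Z1 = 2983 * 3276 = 9772308
Z2 = 2484 * 6595 = 16381980
R = (16381980 - 9772308) / (16381980 + 9772308) = 6609672 / 26154288 = 0.2527

0.2527


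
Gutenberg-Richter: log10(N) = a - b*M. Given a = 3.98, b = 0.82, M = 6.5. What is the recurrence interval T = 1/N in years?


log10(N) = 3.98 - 0.82*6.5 = -1.35
N = 10^-1.35 = 0.044668
T = 1/N = 1/0.044668 = 22.3872 years

22.3872


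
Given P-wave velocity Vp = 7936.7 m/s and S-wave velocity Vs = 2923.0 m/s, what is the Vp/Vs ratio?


Vp/Vs = 7936.7 / 2923.0
= 2.7153

2.7153


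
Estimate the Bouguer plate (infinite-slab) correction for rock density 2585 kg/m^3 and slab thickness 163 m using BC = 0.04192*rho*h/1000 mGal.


BC = 0.04192 * rho * h / 1000
= 0.04192 * 2585 * 163 / 1000
= 17.6632 mGal

17.6632


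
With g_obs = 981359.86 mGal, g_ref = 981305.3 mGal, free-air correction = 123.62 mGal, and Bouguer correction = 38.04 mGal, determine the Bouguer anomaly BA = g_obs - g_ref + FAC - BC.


BA = g_obs - g_ref + FAC - BC
= 981359.86 - 981305.3 + 123.62 - 38.04
= 140.14 mGal

140.14


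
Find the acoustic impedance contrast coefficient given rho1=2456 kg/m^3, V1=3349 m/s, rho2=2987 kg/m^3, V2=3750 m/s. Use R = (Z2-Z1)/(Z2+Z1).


Z1 = 2456 * 3349 = 8225144
Z2 = 2987 * 3750 = 11201250
R = (11201250 - 8225144) / (11201250 + 8225144) = 2976106 / 19426394 = 0.1532

0.1532


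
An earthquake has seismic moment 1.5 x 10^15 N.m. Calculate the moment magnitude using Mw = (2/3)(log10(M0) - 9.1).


log10(M0) = log10(1.5 x 10^15) = 15.1761
Mw = 2/3 * (15.1761 - 9.1)
= 2/3 * 6.0761
= 4.05

4.05


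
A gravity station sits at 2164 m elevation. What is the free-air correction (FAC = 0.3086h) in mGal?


FAC = 0.3086 * h
= 0.3086 * 2164
= 667.8104 mGal

667.8104


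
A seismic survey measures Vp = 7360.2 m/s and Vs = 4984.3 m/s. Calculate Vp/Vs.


Vp/Vs = 7360.2 / 4984.3
= 1.4767

1.4767


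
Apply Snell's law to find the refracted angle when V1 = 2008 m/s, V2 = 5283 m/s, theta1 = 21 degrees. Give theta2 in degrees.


sin(theta1) = sin(21 deg) = 0.358368
sin(theta2) = V2/V1 * sin(theta1) = 5283/2008 * 0.358368 = 0.942858
theta2 = arcsin(0.942858) = 70.5371 degrees

70.5371


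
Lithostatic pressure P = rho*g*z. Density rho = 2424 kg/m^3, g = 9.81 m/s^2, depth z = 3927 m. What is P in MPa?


P = rho * g * z / 1e6
= 2424 * 9.81 * 3927 / 1e6
= 93381860.88 / 1e6
= 93.3819 MPa

93.3819


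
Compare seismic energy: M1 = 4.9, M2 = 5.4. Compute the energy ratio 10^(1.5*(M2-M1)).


M2 - M1 = 5.4 - 4.9 = 0.5
1.5 * 0.5 = 0.75
ratio = 10^0.75 = 5.62

5.62


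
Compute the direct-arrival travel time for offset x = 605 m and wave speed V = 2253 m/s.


t = x / V
= 605 / 2253
= 0.2685 s

0.2685


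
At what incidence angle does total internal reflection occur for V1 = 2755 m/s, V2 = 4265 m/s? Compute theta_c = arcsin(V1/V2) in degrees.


V1/V2 = 2755/4265 = 0.645955
theta_c = arcsin(0.645955) = 40.2373 degrees

40.2373


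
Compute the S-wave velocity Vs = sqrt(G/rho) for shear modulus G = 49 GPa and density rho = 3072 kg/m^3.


Convert G to Pa: G = 49e9 Pa
Compute G/rho = 49e9 / 3072 = 15950520.8333
Vs = sqrt(15950520.8333) = 3993.81 m/s

3993.81


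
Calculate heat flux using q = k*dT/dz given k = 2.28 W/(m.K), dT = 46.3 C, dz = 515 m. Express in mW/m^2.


q = k * dT / dz * 1000
= 2.28 * 46.3 / 515 * 1000
= 0.204979 * 1000
= 204.9786 mW/m^2

204.9786


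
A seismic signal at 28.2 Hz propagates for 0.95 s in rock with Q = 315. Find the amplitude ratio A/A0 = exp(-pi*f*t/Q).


pi*f*t/Q = pi*28.2*0.95/315 = 0.267185
A/A0 = exp(-0.267185) = 0.765531

0.765531


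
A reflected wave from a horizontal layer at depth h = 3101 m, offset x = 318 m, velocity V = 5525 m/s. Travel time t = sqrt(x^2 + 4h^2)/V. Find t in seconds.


x^2 + 4h^2 = 318^2 + 4*3101^2 = 101124 + 38464804 = 38565928
sqrt(38565928) = 6210.1472
t = 6210.1472 / 5525 = 1.124 s

1.124


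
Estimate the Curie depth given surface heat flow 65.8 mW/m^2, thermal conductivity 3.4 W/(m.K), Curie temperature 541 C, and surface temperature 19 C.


T_Curie - T_surf = 541 - 19 = 522 C
Convert q to W/m^2: 65.8 mW/m^2 = 0.0658 W/m^2
d = 522 * 3.4 / 0.0658 = 26972.64 m

26972.64


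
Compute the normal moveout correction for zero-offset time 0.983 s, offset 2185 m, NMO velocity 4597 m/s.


x/Vnmo = 2185/4597 = 0.47531
(x/Vnmo)^2 = 0.22592
t0^2 = 0.966289
sqrt(0.966289 + 0.22592) = 1.091883
dt = 1.091883 - 0.983 = 0.108883

0.108883


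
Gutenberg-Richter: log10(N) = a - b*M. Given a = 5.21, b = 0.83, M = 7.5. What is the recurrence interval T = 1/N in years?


log10(N) = 5.21 - 0.83*7.5 = -1.015
N = 10^-1.015 = 0.096605
T = 1/N = 1/0.096605 = 10.3514 years

10.3514


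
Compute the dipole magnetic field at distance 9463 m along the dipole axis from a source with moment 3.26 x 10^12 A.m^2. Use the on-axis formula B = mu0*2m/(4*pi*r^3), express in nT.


m = 3.26 x 10^12 = 3260000000000 A.m^2
2m = 6520000000000 A.m^2
r^3 = 9463^3 = 847396215847
B = (4pi*10^-7) * 6520000000000 / (4*pi * 847396215847) * 1e9
= 8193273.640562 / 10648694905538.9 * 1e9
= 769.4158 nT

769.4158


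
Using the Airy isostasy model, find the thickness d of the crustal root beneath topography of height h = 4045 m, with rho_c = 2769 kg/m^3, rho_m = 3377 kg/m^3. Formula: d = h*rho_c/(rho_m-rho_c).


rho_m - rho_c = 3377 - 2769 = 608
d = 4045 * 2769 / 608
= 11200605 / 608
= 18422.05 m

18422.05


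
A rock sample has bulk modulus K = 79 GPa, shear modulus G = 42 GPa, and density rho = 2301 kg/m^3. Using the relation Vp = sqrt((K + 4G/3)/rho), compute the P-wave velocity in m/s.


First compute the effective modulus:
K + 4G/3 = 79e9 + 4*42e9/3 = 135000000000.0 Pa
Then divide by density:
135000000000.0 / 2301 = 58670143.4159 Pa/(kg/m^3)
Take the square root:
Vp = sqrt(58670143.4159) = 7659.64 m/s

7659.64


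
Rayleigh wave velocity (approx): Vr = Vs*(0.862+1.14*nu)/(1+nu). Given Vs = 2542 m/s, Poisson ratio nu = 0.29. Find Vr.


Numerator factor = 0.862 + 1.14*0.29 = 1.1926
Denominator = 1 + 0.29 = 1.29
Vr = 2542 * 1.1926 / 1.29 = 2350.07 m/s

2350.07


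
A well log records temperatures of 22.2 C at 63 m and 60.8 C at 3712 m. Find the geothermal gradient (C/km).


dT = 60.8 - 22.2 = 38.6 C
dz = 3712 - 63 = 3649 m
gradient = dT/dz * 1000 = 38.6/3649 * 1000 = 10.5782 C/km

10.5782


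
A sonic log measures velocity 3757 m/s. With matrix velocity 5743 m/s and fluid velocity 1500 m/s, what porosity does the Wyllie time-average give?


1/V - 1/Vm = 1/3757 - 1/5743 = 9.204e-05
1/Vf - 1/Vm = 1/1500 - 1/5743 = 0.00049254
phi = 9.204e-05 / 0.00049254 = 0.1869

0.1869


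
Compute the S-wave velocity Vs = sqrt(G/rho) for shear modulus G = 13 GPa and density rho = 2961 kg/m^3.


Convert G to Pa: G = 13e9 Pa
Compute G/rho = 13e9 / 2961 = 4390408.6457
Vs = sqrt(4390408.6457) = 2095.33 m/s

2095.33


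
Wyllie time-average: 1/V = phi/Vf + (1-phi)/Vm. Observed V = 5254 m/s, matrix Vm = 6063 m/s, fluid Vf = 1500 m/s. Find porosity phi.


1/V - 1/Vm = 1/5254 - 1/6063 = 2.54e-05
1/Vf - 1/Vm = 1/1500 - 1/6063 = 0.00050173
phi = 2.54e-05 / 0.00050173 = 0.0506

0.0506


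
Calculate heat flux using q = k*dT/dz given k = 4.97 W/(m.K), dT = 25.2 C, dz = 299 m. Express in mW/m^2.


q = k * dT / dz * 1000
= 4.97 * 25.2 / 299 * 1000
= 0.418876 * 1000
= 418.8763 mW/m^2

418.8763


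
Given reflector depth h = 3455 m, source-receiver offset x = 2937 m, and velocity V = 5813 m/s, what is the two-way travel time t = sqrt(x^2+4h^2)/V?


x^2 + 4h^2 = 2937^2 + 4*3455^2 = 8625969 + 47748100 = 56374069
sqrt(56374069) = 7508.2667
t = 7508.2667 / 5813 = 1.2916 s

1.2916


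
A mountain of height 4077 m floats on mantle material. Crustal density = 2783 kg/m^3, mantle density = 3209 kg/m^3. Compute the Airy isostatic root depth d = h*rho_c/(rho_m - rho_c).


rho_m - rho_c = 3209 - 2783 = 426
d = 4077 * 2783 / 426
= 11346291 / 426
= 26634.49 m

26634.49


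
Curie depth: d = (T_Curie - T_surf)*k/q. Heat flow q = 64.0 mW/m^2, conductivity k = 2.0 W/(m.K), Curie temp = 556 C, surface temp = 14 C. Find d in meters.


T_Curie - T_surf = 556 - 14 = 542 C
Convert q to W/m^2: 64.0 mW/m^2 = 0.064 W/m^2
d = 542 * 2.0 / 0.064 = 16937.5 m

16937.5


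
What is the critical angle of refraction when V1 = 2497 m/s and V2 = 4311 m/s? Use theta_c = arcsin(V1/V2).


V1/V2 = 2497/4311 = 0.579216
theta_c = arcsin(0.579216) = 35.3954 degrees

35.3954


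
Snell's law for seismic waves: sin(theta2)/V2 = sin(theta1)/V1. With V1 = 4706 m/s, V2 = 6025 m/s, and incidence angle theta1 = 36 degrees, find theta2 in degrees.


sin(theta1) = sin(36 deg) = 0.587785
sin(theta2) = V2/V1 * sin(theta1) = 6025/4706 * 0.587785 = 0.75253
theta2 = arcsin(0.75253) = 48.81 degrees

48.81


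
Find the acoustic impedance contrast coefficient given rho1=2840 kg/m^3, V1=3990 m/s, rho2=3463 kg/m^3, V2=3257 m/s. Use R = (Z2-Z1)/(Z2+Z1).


Z1 = 2840 * 3990 = 11331600
Z2 = 3463 * 3257 = 11278991
R = (11278991 - 11331600) / (11278991 + 11331600) = -52609 / 22610591 = -0.0023

-0.0023


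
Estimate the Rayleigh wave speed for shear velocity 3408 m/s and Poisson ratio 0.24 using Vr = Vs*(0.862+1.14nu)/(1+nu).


Numerator factor = 0.862 + 1.14*0.24 = 1.1356
Denominator = 1 + 0.24 = 1.24
Vr = 3408 * 1.1356 / 1.24 = 3121.07 m/s

3121.07


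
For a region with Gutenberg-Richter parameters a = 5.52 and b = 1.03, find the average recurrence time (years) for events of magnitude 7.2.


log10(N) = 5.52 - 1.03*7.2 = -1.896
N = 10^-1.896 = 0.012706
T = 1/N = 1/0.012706 = 78.7046 years

78.7046


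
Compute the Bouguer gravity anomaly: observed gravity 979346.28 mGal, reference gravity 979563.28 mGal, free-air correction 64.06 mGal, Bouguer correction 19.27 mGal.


BA = g_obs - g_ref + FAC - BC
= 979346.28 - 979563.28 + 64.06 - 19.27
= -172.21 mGal

-172.21


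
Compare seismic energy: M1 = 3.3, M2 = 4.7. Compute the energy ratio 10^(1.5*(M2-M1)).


M2 - M1 = 4.7 - 3.3 = 1.4
1.5 * 1.4 = 2.1
ratio = 10^2.1 = 125.89

125.89


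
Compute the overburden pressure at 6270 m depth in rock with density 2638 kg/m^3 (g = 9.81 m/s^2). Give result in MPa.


P = rho * g * z / 1e6
= 2638 * 9.81 * 6270 / 1e6
= 162259950.6 / 1e6
= 162.26 MPa

162.26


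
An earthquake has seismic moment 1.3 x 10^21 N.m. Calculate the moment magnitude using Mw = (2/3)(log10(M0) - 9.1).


log10(M0) = log10(1.3 x 10^21) = 21.1139
Mw = 2/3 * (21.1139 - 9.1)
= 2/3 * 12.0139
= 8.01

8.01


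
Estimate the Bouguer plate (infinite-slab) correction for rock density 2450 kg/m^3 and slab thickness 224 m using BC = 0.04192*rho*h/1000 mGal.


BC = 0.04192 * rho * h / 1000
= 0.04192 * 2450 * 224 / 1000
= 23.0057 mGal

23.0057


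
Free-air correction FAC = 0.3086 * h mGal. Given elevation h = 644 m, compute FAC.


FAC = 0.3086 * h
= 0.3086 * 644
= 198.7384 mGal

198.7384


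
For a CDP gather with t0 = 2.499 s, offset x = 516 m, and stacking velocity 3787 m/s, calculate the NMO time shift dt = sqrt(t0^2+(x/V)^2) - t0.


x/Vnmo = 516/3787 = 0.136256
(x/Vnmo)^2 = 0.018566
t0^2 = 6.245001
sqrt(6.245001 + 0.018566) = 2.502712
dt = 2.502712 - 2.499 = 0.003712

0.003712


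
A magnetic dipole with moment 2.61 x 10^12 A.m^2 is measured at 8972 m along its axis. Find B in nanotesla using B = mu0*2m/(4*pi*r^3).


m = 2.61 x 10^12 = 2610000000000 A.m^2
2m = 5220000000000 A.m^2
r^3 = 8972^3 = 722217146048
B = (4pi*10^-7) * 5220000000000 / (4*pi * 722217146048) * 1e9
= 6559645.460695 / 9075648321283.93 * 1e9
= 722.7743 nT

722.7743


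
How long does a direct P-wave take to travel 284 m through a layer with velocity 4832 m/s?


t = x / V
= 284 / 4832
= 0.0588 s

0.0588


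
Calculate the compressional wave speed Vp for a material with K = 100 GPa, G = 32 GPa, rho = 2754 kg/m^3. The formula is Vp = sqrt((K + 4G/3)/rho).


First compute the effective modulus:
K + 4G/3 = 100e9 + 4*32e9/3 = 142666666666.67 Pa
Then divide by density:
142666666666.67 / 2754 = 51803437.4244 Pa/(kg/m^3)
Take the square root:
Vp = sqrt(51803437.4244) = 7197.46 m/s

7197.46


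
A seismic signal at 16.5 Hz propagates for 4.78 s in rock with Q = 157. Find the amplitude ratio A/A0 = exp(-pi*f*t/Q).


pi*f*t/Q = pi*16.5*4.78/157 = 1.5782
A/A0 = exp(-1.5782) = 0.206346

0.206346


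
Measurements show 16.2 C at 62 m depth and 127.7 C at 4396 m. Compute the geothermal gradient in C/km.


dT = 127.7 - 16.2 = 111.5 C
dz = 4396 - 62 = 4334 m
gradient = dT/dz * 1000 = 111.5/4334 * 1000 = 25.7268 C/km

25.7268


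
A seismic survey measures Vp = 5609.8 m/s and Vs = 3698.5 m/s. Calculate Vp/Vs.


Vp/Vs = 5609.8 / 3698.5
= 1.5168

1.5168


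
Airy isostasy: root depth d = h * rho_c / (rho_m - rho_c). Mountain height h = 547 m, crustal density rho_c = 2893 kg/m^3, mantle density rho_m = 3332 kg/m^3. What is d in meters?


rho_m - rho_c = 3332 - 2893 = 439
d = 547 * 2893 / 439
= 1582471 / 439
= 3604.72 m

3604.72


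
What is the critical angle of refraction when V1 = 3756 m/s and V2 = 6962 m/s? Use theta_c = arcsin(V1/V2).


V1/V2 = 3756/6962 = 0.5395
theta_c = arcsin(0.5395) = 32.6496 degrees

32.6496


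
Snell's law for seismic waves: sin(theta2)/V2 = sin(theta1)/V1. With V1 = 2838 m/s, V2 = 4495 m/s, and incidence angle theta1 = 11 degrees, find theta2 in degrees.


sin(theta1) = sin(11 deg) = 0.190809
sin(theta2) = V2/V1 * sin(theta1) = 4495/2838 * 0.190809 = 0.302215
theta2 = arcsin(0.302215) = 17.5907 degrees

17.5907


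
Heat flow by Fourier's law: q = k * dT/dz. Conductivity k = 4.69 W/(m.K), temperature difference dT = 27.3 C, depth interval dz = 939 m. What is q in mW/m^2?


q = k * dT / dz * 1000
= 4.69 * 27.3 / 939 * 1000
= 0.136355 * 1000
= 136.3546 mW/m^2

136.3546


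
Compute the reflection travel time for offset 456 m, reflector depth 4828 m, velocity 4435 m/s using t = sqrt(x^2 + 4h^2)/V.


x^2 + 4h^2 = 456^2 + 4*4828^2 = 207936 + 93238336 = 93446272
sqrt(93446272) = 9666.7612
t = 9666.7612 / 4435 = 2.1797 s

2.1797


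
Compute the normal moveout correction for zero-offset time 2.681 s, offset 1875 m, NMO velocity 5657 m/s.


x/Vnmo = 1875/5657 = 0.331448
(x/Vnmo)^2 = 0.109858
t0^2 = 7.187761
sqrt(7.187761 + 0.109858) = 2.70141
dt = 2.70141 - 2.681 = 0.02041

0.02041


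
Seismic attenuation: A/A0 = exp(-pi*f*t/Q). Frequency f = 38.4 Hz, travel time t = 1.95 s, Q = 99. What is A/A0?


pi*f*t/Q = pi*38.4*1.95/99 = 2.376186
A/A0 = exp(-2.376186) = 0.092904

0.092904


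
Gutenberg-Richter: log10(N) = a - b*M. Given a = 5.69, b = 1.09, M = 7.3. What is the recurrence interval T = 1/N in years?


log10(N) = 5.69 - 1.09*7.3 = -2.267
N = 10^-2.267 = 0.005408
T = 1/N = 1/0.005408 = 184.9269 years

184.9269


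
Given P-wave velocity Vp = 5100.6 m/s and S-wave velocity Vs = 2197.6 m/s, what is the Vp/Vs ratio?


Vp/Vs = 5100.6 / 2197.6
= 2.321

2.321


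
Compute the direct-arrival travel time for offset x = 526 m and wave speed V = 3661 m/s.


t = x / V
= 526 / 3661
= 0.1437 s

0.1437


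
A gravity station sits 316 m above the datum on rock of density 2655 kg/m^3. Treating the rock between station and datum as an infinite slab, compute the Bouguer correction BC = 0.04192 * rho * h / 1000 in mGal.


BC = 0.04192 * rho * h / 1000
= 0.04192 * 2655 * 316 / 1000
= 35.17 mGal

35.17


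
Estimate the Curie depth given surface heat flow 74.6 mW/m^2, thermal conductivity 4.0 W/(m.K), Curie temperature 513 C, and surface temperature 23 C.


T_Curie - T_surf = 513 - 23 = 490 C
Convert q to W/m^2: 74.6 mW/m^2 = 0.0746 W/m^2
d = 490 * 4.0 / 0.0746 = 26273.46 m

26273.46


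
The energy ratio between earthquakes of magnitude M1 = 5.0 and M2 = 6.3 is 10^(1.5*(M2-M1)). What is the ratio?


M2 - M1 = 6.3 - 5.0 = 1.3
1.5 * 1.3 = 1.95
ratio = 10^1.95 = 89.13

89.13


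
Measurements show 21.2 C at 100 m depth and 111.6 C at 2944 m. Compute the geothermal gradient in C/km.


dT = 111.6 - 21.2 = 90.4 C
dz = 2944 - 100 = 2844 m
gradient = dT/dz * 1000 = 90.4/2844 * 1000 = 31.7862 C/km

31.7862


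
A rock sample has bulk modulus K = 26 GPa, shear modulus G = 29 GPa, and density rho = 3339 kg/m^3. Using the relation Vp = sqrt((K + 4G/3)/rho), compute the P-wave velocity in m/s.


First compute the effective modulus:
K + 4G/3 = 26e9 + 4*29e9/3 = 64666666666.67 Pa
Then divide by density:
64666666666.67 / 3339 = 19367075.9708 Pa/(kg/m^3)
Take the square root:
Vp = sqrt(19367075.9708) = 4400.8 m/s

4400.8


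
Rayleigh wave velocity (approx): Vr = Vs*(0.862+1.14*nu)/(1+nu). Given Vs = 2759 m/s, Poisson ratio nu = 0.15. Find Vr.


Numerator factor = 0.862 + 1.14*0.15 = 1.033
Denominator = 1 + 0.15 = 1.15
Vr = 2759 * 1.033 / 1.15 = 2478.3 m/s

2478.3


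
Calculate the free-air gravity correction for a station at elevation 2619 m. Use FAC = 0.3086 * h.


FAC = 0.3086 * h
= 0.3086 * 2619
= 808.2234 mGal

808.2234


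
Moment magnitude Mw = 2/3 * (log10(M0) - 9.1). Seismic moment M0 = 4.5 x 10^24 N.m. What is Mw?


log10(M0) = log10(4.5 x 10^24) = 24.6532
Mw = 2/3 * (24.6532 - 9.1)
= 2/3 * 15.5532
= 10.37

10.37


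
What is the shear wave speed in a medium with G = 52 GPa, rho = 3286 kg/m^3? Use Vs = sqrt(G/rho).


Convert G to Pa: G = 52e9 Pa
Compute G/rho = 52e9 / 3286 = 15824710.8947
Vs = sqrt(15824710.8947) = 3978.03 m/s

3978.03


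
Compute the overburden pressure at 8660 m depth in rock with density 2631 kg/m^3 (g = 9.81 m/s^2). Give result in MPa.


P = rho * g * z / 1e6
= 2631 * 9.81 * 8660 / 1e6
= 223515552.6 / 1e6
= 223.5156 MPa

223.5156


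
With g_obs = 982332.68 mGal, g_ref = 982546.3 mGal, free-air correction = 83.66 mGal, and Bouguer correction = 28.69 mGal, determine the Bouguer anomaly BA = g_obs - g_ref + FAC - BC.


BA = g_obs - g_ref + FAC - BC
= 982332.68 - 982546.3 + 83.66 - 28.69
= -158.65 mGal

-158.65


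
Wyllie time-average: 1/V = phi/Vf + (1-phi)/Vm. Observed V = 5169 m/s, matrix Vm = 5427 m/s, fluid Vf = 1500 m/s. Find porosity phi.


1/V - 1/Vm = 1/5169 - 1/5427 = 9.2e-06
1/Vf - 1/Vm = 1/1500 - 1/5427 = 0.0004824
phi = 9.2e-06 / 0.0004824 = 0.0191

0.0191


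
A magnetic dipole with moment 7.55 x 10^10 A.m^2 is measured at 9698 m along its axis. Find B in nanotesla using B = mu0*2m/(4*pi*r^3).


m = 7.55 x 10^10 = 75500000000 A.m^2
2m = 151000000000 A.m^2
r^3 = 9698^3 = 912108576392
B = (4pi*10^-7) * 151000000000 / (4*pi * 912108576392) * 1e9
= 189752.196277 / 11461894411477.41 * 1e9
= 16.555 nT

16.555


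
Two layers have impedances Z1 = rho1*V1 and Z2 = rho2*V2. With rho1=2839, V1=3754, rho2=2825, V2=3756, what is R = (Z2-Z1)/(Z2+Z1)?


Z1 = 2839 * 3754 = 10657606
Z2 = 2825 * 3756 = 10610700
R = (10610700 - 10657606) / (10610700 + 10657606) = -46906 / 21268306 = -0.0022

-0.0022


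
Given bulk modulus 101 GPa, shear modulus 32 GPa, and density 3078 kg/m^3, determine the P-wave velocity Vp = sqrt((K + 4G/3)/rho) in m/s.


First compute the effective modulus:
K + 4G/3 = 101e9 + 4*32e9/3 = 143666666666.67 Pa
Then divide by density:
143666666666.67 / 3078 = 46675330.3011 Pa/(kg/m^3)
Take the square root:
Vp = sqrt(46675330.3011) = 6831.93 m/s

6831.93


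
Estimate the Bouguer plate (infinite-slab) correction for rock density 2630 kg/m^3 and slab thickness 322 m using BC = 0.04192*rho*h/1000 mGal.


BC = 0.04192 * rho * h / 1000
= 0.04192 * 2630 * 322 / 1000
= 35.5004 mGal

35.5004


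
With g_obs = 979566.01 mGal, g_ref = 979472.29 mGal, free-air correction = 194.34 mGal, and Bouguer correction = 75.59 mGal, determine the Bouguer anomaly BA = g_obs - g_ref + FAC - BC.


BA = g_obs - g_ref + FAC - BC
= 979566.01 - 979472.29 + 194.34 - 75.59
= 212.47 mGal

212.47


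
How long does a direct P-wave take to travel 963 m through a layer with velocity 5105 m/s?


t = x / V
= 963 / 5105
= 0.1886 s

0.1886


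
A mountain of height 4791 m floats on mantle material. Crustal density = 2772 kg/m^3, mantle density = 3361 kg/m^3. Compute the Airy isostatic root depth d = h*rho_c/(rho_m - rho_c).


rho_m - rho_c = 3361 - 2772 = 589
d = 4791 * 2772 / 589
= 13280652 / 589
= 22547.8 m

22547.8


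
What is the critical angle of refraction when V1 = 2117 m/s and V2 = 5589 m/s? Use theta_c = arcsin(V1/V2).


V1/V2 = 2117/5589 = 0.37878
theta_c = arcsin(0.37878) = 22.2581 degrees

22.2581


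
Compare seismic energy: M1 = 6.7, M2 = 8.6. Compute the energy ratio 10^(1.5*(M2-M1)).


M2 - M1 = 8.6 - 6.7 = 1.9
1.5 * 1.9 = 2.85
ratio = 10^2.85 = 707.95

707.95


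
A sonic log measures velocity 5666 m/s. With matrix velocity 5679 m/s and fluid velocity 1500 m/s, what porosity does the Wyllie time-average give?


1/V - 1/Vm = 1/5666 - 1/5679 = 4e-07
1/Vf - 1/Vm = 1/1500 - 1/5679 = 0.00049058
phi = 4e-07 / 0.00049058 = 0.0008

8.000000e-04


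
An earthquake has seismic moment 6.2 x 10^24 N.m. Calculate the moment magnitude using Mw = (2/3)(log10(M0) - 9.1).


log10(M0) = log10(6.2 x 10^24) = 24.7924
Mw = 2/3 * (24.7924 - 9.1)
= 2/3 * 15.6924
= 10.46

10.46


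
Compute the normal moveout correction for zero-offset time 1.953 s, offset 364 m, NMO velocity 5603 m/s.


x/Vnmo = 364/5603 = 0.064965
(x/Vnmo)^2 = 0.00422
t0^2 = 3.814209
sqrt(3.814209 + 0.00422) = 1.95408
dt = 1.95408 - 1.953 = 0.00108

0.00108


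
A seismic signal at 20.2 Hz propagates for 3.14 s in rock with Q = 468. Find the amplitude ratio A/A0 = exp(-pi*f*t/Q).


pi*f*t/Q = pi*20.2*3.14/468 = 0.42578
A/A0 = exp(-0.42578) = 0.65326

0.65326


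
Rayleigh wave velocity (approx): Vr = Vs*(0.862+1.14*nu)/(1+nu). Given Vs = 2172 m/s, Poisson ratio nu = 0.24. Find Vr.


Numerator factor = 0.862 + 1.14*0.24 = 1.1356
Denominator = 1 + 0.24 = 1.24
Vr = 2172 * 1.1356 / 1.24 = 1989.13 m/s

1989.13


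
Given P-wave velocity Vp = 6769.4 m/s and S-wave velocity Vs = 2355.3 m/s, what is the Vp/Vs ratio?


Vp/Vs = 6769.4 / 2355.3
= 2.8741

2.8741


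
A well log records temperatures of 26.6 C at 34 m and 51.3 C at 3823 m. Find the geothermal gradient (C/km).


dT = 51.3 - 26.6 = 24.7 C
dz = 3823 - 34 = 3789 m
gradient = dT/dz * 1000 = 24.7/3789 * 1000 = 6.5189 C/km

6.5189


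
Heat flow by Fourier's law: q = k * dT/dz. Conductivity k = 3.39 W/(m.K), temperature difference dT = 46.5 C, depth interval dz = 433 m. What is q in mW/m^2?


q = k * dT / dz * 1000
= 3.39 * 46.5 / 433 * 1000
= 0.364053 * 1000
= 364.0531 mW/m^2

364.0531


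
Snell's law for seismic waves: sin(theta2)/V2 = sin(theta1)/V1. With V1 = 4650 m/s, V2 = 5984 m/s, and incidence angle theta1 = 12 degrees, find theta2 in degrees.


sin(theta1) = sin(12 deg) = 0.207912
sin(theta2) = V2/V1 * sin(theta1) = 5984/4650 * 0.207912 = 0.267558
theta2 = arcsin(0.267558) = 15.519 degrees

15.519


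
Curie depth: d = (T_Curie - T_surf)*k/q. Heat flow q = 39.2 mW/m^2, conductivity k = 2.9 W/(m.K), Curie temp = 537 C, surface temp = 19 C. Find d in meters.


T_Curie - T_surf = 537 - 19 = 518 C
Convert q to W/m^2: 39.2 mW/m^2 = 0.0392 W/m^2
d = 518 * 2.9 / 0.0392 = 38321.43 m

38321.43


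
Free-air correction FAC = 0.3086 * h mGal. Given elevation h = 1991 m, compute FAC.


FAC = 0.3086 * h
= 0.3086 * 1991
= 614.4226 mGal

614.4226


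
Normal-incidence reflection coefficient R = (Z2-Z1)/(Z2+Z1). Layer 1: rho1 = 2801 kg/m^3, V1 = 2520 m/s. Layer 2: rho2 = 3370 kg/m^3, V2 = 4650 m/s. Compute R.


Z1 = 2801 * 2520 = 7058520
Z2 = 3370 * 4650 = 15670500
R = (15670500 - 7058520) / (15670500 + 7058520) = 8611980 / 22729020 = 0.3789

0.3789


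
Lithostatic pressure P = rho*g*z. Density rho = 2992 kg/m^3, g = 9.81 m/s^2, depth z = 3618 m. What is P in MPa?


P = rho * g * z / 1e6
= 2992 * 9.81 * 3618 / 1e6
= 106193799.36 / 1e6
= 106.1938 MPa

106.1938


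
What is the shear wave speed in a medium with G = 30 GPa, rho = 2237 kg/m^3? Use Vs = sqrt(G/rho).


Convert G to Pa: G = 30e9 Pa
Compute G/rho = 30e9 / 2237 = 13410818.0599
Vs = sqrt(13410818.0599) = 3662.08 m/s

3662.08


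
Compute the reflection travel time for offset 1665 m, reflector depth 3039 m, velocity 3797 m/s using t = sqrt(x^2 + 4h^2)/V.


x^2 + 4h^2 = 1665^2 + 4*3039^2 = 2772225 + 36942084 = 39714309
sqrt(39714309) = 6301.929
t = 6301.929 / 3797 = 1.6597 s

1.6597


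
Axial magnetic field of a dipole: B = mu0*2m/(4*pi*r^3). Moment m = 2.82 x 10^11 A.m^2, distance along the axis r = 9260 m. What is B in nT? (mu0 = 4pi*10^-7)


m = 2.82 x 10^11 = 282000000000 A.m^2
2m = 564000000000 A.m^2
r^3 = 9260^3 = 794022776000
B = (4pi*10^-7) * 564000000000 / (4*pi * 794022776000) * 1e9
= 708743.30265 / 9977984479458.29 * 1e9
= 71.0307 nT

71.0307


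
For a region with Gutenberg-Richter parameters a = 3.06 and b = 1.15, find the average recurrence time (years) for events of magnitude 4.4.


log10(N) = 3.06 - 1.15*4.4 = -2.0
N = 10^-2.0 = 0.01
T = 1/N = 1/0.01 = 100.0 years

100.0


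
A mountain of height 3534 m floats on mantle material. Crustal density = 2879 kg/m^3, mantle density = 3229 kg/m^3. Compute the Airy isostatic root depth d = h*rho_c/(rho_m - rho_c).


rho_m - rho_c = 3229 - 2879 = 350
d = 3534 * 2879 / 350
= 10174386 / 350
= 29069.67 m

29069.67


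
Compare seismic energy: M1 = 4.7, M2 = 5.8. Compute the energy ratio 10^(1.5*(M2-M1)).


M2 - M1 = 5.8 - 4.7 = 1.1
1.5 * 1.1 = 1.65
ratio = 10^1.65 = 44.67

44.67


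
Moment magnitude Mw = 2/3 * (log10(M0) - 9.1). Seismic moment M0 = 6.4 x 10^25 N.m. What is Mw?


log10(M0) = log10(6.4 x 10^25) = 25.8062
Mw = 2/3 * (25.8062 - 9.1)
= 2/3 * 16.7062
= 11.14

11.14


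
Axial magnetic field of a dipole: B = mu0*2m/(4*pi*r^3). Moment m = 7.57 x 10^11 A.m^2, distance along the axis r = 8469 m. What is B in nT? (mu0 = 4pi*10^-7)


m = 7.57 x 10^11 = 757000000000 A.m^2
2m = 1514000000000 A.m^2
r^3 = 8469^3 = 607430225709
B = (4pi*10^-7) * 1514000000000 / (4*pi * 607430225709) * 1e9
= 1902548.511014 / 7633193338623.14 * 1e9
= 249.2467 nT

249.2467


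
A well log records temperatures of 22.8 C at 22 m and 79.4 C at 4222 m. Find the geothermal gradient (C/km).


dT = 79.4 - 22.8 = 56.6 C
dz = 4222 - 22 = 4200 m
gradient = dT/dz * 1000 = 56.6/4200 * 1000 = 13.4762 C/km

13.4762


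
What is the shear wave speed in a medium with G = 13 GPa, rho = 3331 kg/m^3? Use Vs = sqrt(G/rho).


Convert G to Pa: G = 13e9 Pa
Compute G/rho = 13e9 / 3331 = 3902731.9123
Vs = sqrt(3902731.9123) = 1975.53 m/s

1975.53


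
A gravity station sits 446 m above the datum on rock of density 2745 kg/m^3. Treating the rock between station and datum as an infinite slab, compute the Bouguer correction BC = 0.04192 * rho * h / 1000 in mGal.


BC = 0.04192 * rho * h / 1000
= 0.04192 * 2745 * 446 / 1000
= 51.3214 mGal

51.3214


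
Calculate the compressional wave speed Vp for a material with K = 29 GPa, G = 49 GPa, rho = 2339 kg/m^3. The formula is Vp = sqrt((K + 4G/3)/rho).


First compute the effective modulus:
K + 4G/3 = 29e9 + 4*49e9/3 = 94333333333.33 Pa
Then divide by density:
94333333333.33 / 2339 = 40330625.6235 Pa/(kg/m^3)
Take the square root:
Vp = sqrt(40330625.6235) = 6350.64 m/s

6350.64


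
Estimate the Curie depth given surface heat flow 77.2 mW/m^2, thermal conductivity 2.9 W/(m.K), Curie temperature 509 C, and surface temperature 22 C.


T_Curie - T_surf = 509 - 22 = 487 C
Convert q to W/m^2: 77.2 mW/m^2 = 0.0772 W/m^2
d = 487 * 2.9 / 0.0772 = 18294.04 m

18294.04


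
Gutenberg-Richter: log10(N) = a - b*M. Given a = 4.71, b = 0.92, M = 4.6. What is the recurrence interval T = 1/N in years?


log10(N) = 4.71 - 0.92*4.6 = 0.478
N = 10^0.478 = 3.006076
T = 1/N = 1/3.006076 = 0.3327 years

0.3327


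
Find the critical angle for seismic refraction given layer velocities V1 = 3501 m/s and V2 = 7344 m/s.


V1/V2 = 3501/7344 = 0.476716
theta_c = arcsin(0.476716) = 28.4711 degrees

28.4711


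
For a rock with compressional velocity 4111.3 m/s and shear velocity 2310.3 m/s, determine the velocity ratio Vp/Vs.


Vp/Vs = 4111.3 / 2310.3
= 1.7796

1.7796


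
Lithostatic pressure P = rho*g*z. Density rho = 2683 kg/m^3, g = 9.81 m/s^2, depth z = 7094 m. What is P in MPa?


P = rho * g * z / 1e6
= 2683 * 9.81 * 7094 / 1e6
= 186715711.62 / 1e6
= 186.7157 MPa

186.7157


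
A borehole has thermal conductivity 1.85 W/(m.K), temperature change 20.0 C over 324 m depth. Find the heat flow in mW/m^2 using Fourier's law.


q = k * dT / dz * 1000
= 1.85 * 20.0 / 324 * 1000
= 0.114198 * 1000
= 114.1975 mW/m^2

114.1975


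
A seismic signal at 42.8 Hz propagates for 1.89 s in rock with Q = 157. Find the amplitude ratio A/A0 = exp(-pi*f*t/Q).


pi*f*t/Q = pi*42.8*1.89/157 = 1.618661
A/A0 = exp(-1.618661) = 0.198164

0.198164


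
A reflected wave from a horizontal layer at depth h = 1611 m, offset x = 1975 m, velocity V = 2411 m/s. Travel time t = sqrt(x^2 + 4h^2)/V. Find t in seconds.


x^2 + 4h^2 = 1975^2 + 4*1611^2 = 3900625 + 10381284 = 14281909
sqrt(14281909) = 3779.1413
t = 3779.1413 / 2411 = 1.5675 s

1.5675


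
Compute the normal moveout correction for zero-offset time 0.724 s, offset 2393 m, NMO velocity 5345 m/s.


x/Vnmo = 2393/5345 = 0.447708
(x/Vnmo)^2 = 0.200443
t0^2 = 0.524176
sqrt(0.524176 + 0.200443) = 0.851245
dt = 0.851245 - 0.724 = 0.127245

0.127245


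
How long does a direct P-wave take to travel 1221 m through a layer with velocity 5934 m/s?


t = x / V
= 1221 / 5934
= 0.2058 s

0.2058


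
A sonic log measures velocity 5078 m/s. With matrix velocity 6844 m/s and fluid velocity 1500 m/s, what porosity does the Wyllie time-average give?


1/V - 1/Vm = 1/5078 - 1/6844 = 5.081e-05
1/Vf - 1/Vm = 1/1500 - 1/6844 = 0.00052055
phi = 5.081e-05 / 0.00052055 = 0.0976

0.0976


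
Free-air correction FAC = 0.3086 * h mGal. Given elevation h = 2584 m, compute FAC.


FAC = 0.3086 * h
= 0.3086 * 2584
= 797.4224 mGal

797.4224


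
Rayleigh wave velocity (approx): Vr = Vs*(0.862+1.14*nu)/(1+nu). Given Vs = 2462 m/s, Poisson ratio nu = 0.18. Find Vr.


Numerator factor = 0.862 + 1.14*0.18 = 1.0672
Denominator = 1 + 0.18 = 1.18
Vr = 2462 * 1.0672 / 1.18 = 2226.65 m/s

2226.65


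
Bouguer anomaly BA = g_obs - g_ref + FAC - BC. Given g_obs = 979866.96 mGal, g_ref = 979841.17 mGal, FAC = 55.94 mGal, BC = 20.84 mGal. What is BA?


BA = g_obs - g_ref + FAC - BC
= 979866.96 - 979841.17 + 55.94 - 20.84
= 60.89 mGal

60.89


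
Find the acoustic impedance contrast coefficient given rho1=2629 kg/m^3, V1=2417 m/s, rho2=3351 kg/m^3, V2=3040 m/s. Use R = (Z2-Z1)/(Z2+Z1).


Z1 = 2629 * 2417 = 6354293
Z2 = 3351 * 3040 = 10187040
R = (10187040 - 6354293) / (10187040 + 6354293) = 3832747 / 16541333 = 0.2317

0.2317


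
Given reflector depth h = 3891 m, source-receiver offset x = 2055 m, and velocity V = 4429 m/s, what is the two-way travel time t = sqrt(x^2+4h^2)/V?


x^2 + 4h^2 = 2055^2 + 4*3891^2 = 4223025 + 60559524 = 64782549
sqrt(64782549) = 8048.7607
t = 8048.7607 / 4429 = 1.8173 s

1.8173


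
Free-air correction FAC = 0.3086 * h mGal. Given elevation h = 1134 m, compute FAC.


FAC = 0.3086 * h
= 0.3086 * 1134
= 349.9524 mGal

349.9524


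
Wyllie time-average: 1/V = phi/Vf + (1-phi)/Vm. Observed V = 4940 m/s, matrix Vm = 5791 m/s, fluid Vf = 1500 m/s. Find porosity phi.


1/V - 1/Vm = 1/4940 - 1/5791 = 2.975e-05
1/Vf - 1/Vm = 1/1500 - 1/5791 = 0.00049398
phi = 2.975e-05 / 0.00049398 = 0.0602

0.0602


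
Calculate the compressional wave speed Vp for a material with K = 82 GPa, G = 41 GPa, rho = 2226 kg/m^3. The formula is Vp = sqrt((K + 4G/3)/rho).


First compute the effective modulus:
K + 4G/3 = 82e9 + 4*41e9/3 = 136666666666.67 Pa
Then divide by density:
136666666666.67 / 2226 = 61395627.4334 Pa/(kg/m^3)
Take the square root:
Vp = sqrt(61395627.4334) = 7835.54 m/s

7835.54


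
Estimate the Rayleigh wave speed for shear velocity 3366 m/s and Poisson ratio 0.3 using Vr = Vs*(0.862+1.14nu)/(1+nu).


Numerator factor = 0.862 + 1.14*0.3 = 1.204
Denominator = 1 + 0.3 = 1.3
Vr = 3366 * 1.204 / 1.3 = 3117.43 m/s

3117.43


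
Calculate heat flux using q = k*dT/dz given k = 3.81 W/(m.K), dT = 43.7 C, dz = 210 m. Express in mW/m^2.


q = k * dT / dz * 1000
= 3.81 * 43.7 / 210 * 1000
= 0.792843 * 1000
= 792.8429 mW/m^2

792.8429


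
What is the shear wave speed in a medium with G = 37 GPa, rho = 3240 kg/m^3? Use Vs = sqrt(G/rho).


Convert G to Pa: G = 37e9 Pa
Compute G/rho = 37e9 / 3240 = 11419753.0864
Vs = sqrt(11419753.0864) = 3379.31 m/s

3379.31


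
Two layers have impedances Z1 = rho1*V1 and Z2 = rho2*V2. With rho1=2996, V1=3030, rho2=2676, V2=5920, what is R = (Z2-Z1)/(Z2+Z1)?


Z1 = 2996 * 3030 = 9077880
Z2 = 2676 * 5920 = 15841920
R = (15841920 - 9077880) / (15841920 + 9077880) = 6764040 / 24919800 = 0.2714

0.2714


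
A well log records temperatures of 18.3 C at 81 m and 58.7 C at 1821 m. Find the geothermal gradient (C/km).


dT = 58.7 - 18.3 = 40.4 C
dz = 1821 - 81 = 1740 m
gradient = dT/dz * 1000 = 40.4/1740 * 1000 = 23.2184 C/km

23.2184


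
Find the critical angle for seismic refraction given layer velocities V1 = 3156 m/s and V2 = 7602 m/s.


V1/V2 = 3156/7602 = 0.415154
theta_c = arcsin(0.415154) = 24.529 degrees

24.529


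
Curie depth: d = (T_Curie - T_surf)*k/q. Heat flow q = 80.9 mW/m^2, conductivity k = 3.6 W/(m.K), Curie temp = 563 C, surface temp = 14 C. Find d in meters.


T_Curie - T_surf = 563 - 14 = 549 C
Convert q to W/m^2: 80.9 mW/m^2 = 0.0809 W/m^2
d = 549 * 3.6 / 0.0809 = 24430.16 m

24430.16
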